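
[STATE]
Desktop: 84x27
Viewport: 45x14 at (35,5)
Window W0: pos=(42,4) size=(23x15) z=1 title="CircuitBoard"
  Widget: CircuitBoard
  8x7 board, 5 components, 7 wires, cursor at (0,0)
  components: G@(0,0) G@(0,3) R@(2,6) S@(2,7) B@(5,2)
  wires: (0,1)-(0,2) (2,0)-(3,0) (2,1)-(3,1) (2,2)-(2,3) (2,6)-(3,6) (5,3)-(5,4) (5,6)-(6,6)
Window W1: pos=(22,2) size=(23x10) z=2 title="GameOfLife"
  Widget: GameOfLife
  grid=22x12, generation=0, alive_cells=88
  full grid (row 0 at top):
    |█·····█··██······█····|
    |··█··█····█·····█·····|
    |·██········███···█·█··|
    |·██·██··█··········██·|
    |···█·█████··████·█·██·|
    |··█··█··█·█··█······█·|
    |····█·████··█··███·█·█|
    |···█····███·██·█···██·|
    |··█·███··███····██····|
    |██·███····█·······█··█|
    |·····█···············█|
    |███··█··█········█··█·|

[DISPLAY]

         ┃ircuitBoard        ┃               
·······██┃───────────────────┨               
████·█·██┃ 0 1 2 3 4 5 6 7   ┃               
·█······█┃ [G]  · ─ ·   G    ┃               
█··███·█·┃                   ┃               
██·█···██┃                   ┃               
━━━━━━━━━┛                   ┃               
       ┃2   ·   ·   · ─ ·    ┃               
       ┃    │   │            ┃               
       ┃3   ·   ·            ┃               
       ┃                     ┃               
       ┃4                    ┃               
       ┃                     ┃               
       ┗━━━━━━━━━━━━━━━━━━━━━┛               


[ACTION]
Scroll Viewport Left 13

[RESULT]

┃Gen: 0               ┃ircuitBoard        ┃  
┃·██·██··█··········██┃───────────────────┨  
┃···█·█████··████·█·██┃ 0 1 2 3 4 5 6 7   ┃  
┃··█··█··█·█··█······█┃ [G]  · ─ ·   G    ┃  
┃····█·████··█··███·█·┃                   ┃  
┃···█····███·██·█···██┃                   ┃  
┗━━━━━━━━━━━━━━━━━━━━━┛                   ┃  
                    ┃2   ·   ·   · ─ ·    ┃  
                    ┃    │   │            ┃  
                    ┃3   ·   ·            ┃  
                    ┃                     ┃  
                    ┃4                    ┃  
                    ┃                     ┃  
                    ┗━━━━━━━━━━━━━━━━━━━━━┛  


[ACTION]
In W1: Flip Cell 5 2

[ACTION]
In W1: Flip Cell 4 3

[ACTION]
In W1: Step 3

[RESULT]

┃Gen: 3               ┃ircuitBoard        ┃  
┃·███·██··███·█··█····┃───────────────────┨  
┃··█··█······████···██┃ 0 1 2 3 4 5 6 7   ┃  
┃···········█··█····█·┃ [G]  · ─ ·   G    ┃  
┃··█···█·····█······█·┃                   ┃  
┃··█···█···█·█·█····█·┃                   ┃  
┗━━━━━━━━━━━━━━━━━━━━━┛                   ┃  
                    ┃2   ·   ·   · ─ ·    ┃  
                    ┃    │   │            ┃  
                    ┃3   ·   ·            ┃  
                    ┃                     ┃  
                    ┃4                    ┃  
                    ┃                     ┃  
                    ┗━━━━━━━━━━━━━━━━━━━━━┛  


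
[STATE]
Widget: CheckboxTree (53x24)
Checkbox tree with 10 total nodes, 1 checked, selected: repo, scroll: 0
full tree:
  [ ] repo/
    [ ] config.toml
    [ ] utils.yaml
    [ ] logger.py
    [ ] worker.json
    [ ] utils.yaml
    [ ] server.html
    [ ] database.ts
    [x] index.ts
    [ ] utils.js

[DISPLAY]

>[-] repo/                                           
   [ ] config.toml                                   
   [ ] utils.yaml                                    
   [ ] logger.py                                     
   [ ] worker.json                                   
   [ ] utils.yaml                                    
   [ ] server.html                                   
   [ ] database.ts                                   
   [x] index.ts                                      
   [ ] utils.js                                      
                                                     
                                                     
                                                     
                                                     
                                                     
                                                     
                                                     
                                                     
                                                     
                                                     
                                                     
                                                     
                                                     
                                                     


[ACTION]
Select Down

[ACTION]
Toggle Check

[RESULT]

 [-] repo/                                           
>  [x] config.toml                                   
   [ ] utils.yaml                                    
   [ ] logger.py                                     
   [ ] worker.json                                   
   [ ] utils.yaml                                    
   [ ] server.html                                   
   [ ] database.ts                                   
   [x] index.ts                                      
   [ ] utils.js                                      
                                                     
                                                     
                                                     
                                                     
                                                     
                                                     
                                                     
                                                     
                                                     
                                                     
                                                     
                                                     
                                                     
                                                     


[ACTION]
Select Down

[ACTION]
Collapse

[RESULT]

 [-] repo/                                           
   [x] config.toml                                   
>  [ ] utils.yaml                                    
   [ ] logger.py                                     
   [ ] worker.json                                   
   [ ] utils.yaml                                    
   [ ] server.html                                   
   [ ] database.ts                                   
   [x] index.ts                                      
   [ ] utils.js                                      
                                                     
                                                     
                                                     
                                                     
                                                     
                                                     
                                                     
                                                     
                                                     
                                                     
                                                     
                                                     
                                                     
                                                     


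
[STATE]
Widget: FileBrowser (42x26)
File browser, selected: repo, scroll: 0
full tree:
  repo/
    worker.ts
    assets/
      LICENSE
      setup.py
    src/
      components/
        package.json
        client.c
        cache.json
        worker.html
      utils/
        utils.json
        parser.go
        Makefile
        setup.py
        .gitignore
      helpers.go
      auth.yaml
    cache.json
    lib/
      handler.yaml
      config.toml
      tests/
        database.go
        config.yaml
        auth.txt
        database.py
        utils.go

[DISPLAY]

> [-] repo/                               
    worker.ts                             
    [+] assets/                           
    [+] src/                              
    cache.json                            
    [+] lib/                              
                                          
                                          
                                          
                                          
                                          
                                          
                                          
                                          
                                          
                                          
                                          
                                          
                                          
                                          
                                          
                                          
                                          
                                          
                                          
                                          


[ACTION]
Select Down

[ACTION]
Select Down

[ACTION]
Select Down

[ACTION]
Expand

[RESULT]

  [-] repo/                               
    worker.ts                             
    [+] assets/                           
  > [-] src/                              
      [+] components/                     
      [+] utils/                          
      helpers.go                          
      auth.yaml                           
    cache.json                            
    [+] lib/                              
                                          
                                          
                                          
                                          
                                          
                                          
                                          
                                          
                                          
                                          
                                          
                                          
                                          
                                          
                                          
                                          


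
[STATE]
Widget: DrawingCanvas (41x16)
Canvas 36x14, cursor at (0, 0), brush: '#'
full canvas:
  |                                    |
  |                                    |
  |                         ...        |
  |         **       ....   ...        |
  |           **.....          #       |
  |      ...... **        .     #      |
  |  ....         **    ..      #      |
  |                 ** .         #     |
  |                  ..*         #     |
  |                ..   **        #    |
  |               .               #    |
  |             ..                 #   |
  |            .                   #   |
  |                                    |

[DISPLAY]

+                                        
                                         
                         ...             
         **       ....   ...             
           **.....          #            
      ...... **        .     #           
  ....         **    ..      #           
                 ** .         #          
                  ..*         #          
                ..   **        #         
               .               #         
             ..                 #        
            .                   #        
                                         
                                         
                                         


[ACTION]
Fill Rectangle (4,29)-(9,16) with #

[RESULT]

+                                        
                                         
                         ...             
         **       ....   ...             
           **...##############           
      ...... ** ##############           
  ....         *##############           
                ###############          
                ###############          
                ############## #         
               .               #         
             ..                 #        
            .                   #        
                                         
                                         
                                         


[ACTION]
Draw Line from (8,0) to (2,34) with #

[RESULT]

+                                        
                                         
                         ...    ###      
         **       ....   .######         
           **...##############           
      ...... **###############           
  ....   ######*##############           
   ######       ###############          
###             ###############          
                ############## #         
               .               #         
             ..                 #        
            .                   #        
                                         
                                         
                                         


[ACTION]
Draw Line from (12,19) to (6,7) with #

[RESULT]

+                                        
                                         
                         ...    ###      
         **       ....   .######         
           **...##############           
      ...... **###############           
  .... # ######*##############           
   #######      ###############          
###       ##    ###############          
            ##  ############## #         
              ##               #         
             .. ##              #        
            .     ##            #        
                                         
                                         
                                         


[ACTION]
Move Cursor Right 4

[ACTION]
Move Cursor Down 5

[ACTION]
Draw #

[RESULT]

                                         
                                         
                         ...    ###      
         **       ....   .######         
           **...##############           
    # ...... **###############           
  .... # ######*##############           
   #######      ###############          
###       ##    ###############          
            ##  ############## #         
              ##               #         
             .. ##              #        
            .     ##            #        
                                         
                                         
                                         


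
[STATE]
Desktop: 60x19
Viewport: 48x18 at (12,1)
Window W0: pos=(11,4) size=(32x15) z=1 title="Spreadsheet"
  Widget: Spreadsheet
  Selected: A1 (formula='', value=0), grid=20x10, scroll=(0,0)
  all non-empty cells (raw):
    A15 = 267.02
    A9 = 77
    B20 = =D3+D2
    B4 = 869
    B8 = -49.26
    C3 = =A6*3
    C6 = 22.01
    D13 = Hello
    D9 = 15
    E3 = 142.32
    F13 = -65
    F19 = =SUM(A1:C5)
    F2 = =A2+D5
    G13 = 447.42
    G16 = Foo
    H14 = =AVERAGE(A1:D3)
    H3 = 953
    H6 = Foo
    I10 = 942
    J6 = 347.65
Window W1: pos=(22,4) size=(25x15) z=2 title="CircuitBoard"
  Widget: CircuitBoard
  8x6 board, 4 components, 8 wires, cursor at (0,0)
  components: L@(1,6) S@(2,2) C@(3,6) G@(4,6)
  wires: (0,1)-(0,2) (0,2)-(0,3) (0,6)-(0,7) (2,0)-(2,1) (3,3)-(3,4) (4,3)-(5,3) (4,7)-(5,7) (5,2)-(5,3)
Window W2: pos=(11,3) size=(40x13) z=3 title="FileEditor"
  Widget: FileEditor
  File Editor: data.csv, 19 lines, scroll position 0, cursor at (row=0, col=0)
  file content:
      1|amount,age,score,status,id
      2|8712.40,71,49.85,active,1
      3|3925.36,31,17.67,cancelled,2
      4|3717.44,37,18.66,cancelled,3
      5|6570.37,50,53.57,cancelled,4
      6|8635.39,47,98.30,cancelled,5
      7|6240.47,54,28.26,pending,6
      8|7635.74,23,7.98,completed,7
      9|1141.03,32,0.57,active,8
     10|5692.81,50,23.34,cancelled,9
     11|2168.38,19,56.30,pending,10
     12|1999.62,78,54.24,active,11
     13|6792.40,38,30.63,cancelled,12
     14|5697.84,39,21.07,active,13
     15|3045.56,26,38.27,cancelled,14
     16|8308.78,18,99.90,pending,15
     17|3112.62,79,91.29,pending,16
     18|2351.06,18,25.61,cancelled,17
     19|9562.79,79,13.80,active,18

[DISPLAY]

                                                
                                                
━━━━━━━━━━━━━━━━━━━━━━━━━━━━━━━━━━━━━━┓         
 FileEditor                           ┃         
──────────────────────────────────────┨         
█mount,age,score,status,id           ▲┃         
8712.40,71,49.85,active,1            █┃         
3925.36,31,17.67,cancelled,2         ░┃         
3717.44,37,18.66,cancelled,3         ░┃         
6570.37,50,53.57,cancelled,4         ░┃         
8635.39,47,98.30,cancelled,5         ░┃         
6240.47,54,28.26,pending,6           ░┃         
7635.74,23,7.98,completed,7          ░┃         
1141.03,32,0.57,active,8             ▼┃         
━━━━━━━━━━━━━━━━━━━━━━━━━━━━━━━━━━━━━━┛         
  7       ┃4               ·      ┃             
  8       ┃                │      ┃             
━━━━━━━━━━┗━━━━━━━━━━━━━━━━━━━━━━━┛             


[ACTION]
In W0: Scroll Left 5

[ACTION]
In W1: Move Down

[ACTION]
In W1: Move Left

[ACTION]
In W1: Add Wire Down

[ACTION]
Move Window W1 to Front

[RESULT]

                                                
                                                
━━━━━━━━━━━━━━━━━━━━━━━━━━━━━━━━━━━━━━┓         
 FileEdito┏━━━━━━━━━━━━━━━━━━━━━━━┓   ┃         
──────────┃ CircuitBoard          ┃───┨         
█mount,age┠───────────────────────┨  ▲┃         
8712.40,71┃   0 1 2 3 4 5 6 7     ┃  █┃         
3925.36,31┃0       · ─ · ─ ·      ┃  ░┃         
3717.44,37┃                       ┃  ░┃         
6570.37,50┃1  [.]                 ┃  ░┃         
8635.39,47┃    │                  ┃  ░┃         
6240.47,54┃2   · ─ ·   S          ┃  ░┃         
7635.74,23┃                       ┃  ░┃         
1141.03,32┃3               · ─ ·  ┃  ▼┃         
━━━━━━━━━━┃                       ┃━━━┛         
  7       ┃4               ·      ┃             
  8       ┃                │      ┃             
━━━━━━━━━━┗━━━━━━━━━━━━━━━━━━━━━━━┛             


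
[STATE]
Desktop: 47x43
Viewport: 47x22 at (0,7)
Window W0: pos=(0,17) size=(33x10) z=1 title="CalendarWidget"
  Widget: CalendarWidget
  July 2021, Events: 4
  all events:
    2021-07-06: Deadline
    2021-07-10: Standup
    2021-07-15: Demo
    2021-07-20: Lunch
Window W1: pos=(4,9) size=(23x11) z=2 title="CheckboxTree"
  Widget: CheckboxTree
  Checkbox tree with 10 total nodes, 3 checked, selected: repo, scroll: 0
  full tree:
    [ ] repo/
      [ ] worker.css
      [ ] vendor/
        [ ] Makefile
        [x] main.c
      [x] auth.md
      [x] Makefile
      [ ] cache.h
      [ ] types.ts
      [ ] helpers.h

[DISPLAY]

                                               
                                               
    ┏━━━━━━━━━━━━━━━━━━━━━┓                    
    ┃ CheckboxTree        ┃                    
    ┠─────────────────────┨                    
    ┃>[-] repo/           ┃                    
    ┃   [ ] worker.css    ┃                    
    ┃   [-] vendor/       ┃                    
    ┃     [ ] Makefile    ┃                    
    ┃     [x] main.c      ┃                    
┏━━━┃   [x] auth.md       ┃━━━━━┓              
┃ Ca┃   [x] Makefile      ┃     ┃              
┠───┗━━━━━━━━━━━━━━━━━━━━━┛─────┨              
┃           July 2021           ┃              
┃Mo Tu We Th Fr Sa Su           ┃              
┃          1  2  3  4           ┃              
┃ 5  6*  7  8  9 10* 11         ┃              
┃12 13 14 15* 16 17 18          ┃              
┃19 20* 21 22 23 24 25          ┃              
┗━━━━━━━━━━━━━━━━━━━━━━━━━━━━━━━┛              
                                               
                                               


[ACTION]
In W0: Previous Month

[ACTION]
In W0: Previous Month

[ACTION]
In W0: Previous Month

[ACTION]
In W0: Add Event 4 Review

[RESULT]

                                               
                                               
    ┏━━━━━━━━━━━━━━━━━━━━━┓                    
    ┃ CheckboxTree        ┃                    
    ┠─────────────────────┨                    
    ┃>[-] repo/           ┃                    
    ┃   [ ] worker.css    ┃                    
    ┃   [-] vendor/       ┃                    
    ┃     [ ] Makefile    ┃                    
    ┃     [x] main.c      ┃                    
┏━━━┃   [x] auth.md       ┃━━━━━┓              
┃ Ca┃   [x] Makefile      ┃     ┃              
┠───┗━━━━━━━━━━━━━━━━━━━━━┛─────┨              
┃           April 2021          ┃              
┃Mo Tu We Th Fr Sa Su           ┃              
┃          1  2  3  4*          ┃              
┃ 5  6  7  8  9 10 11           ┃              
┃12 13 14 15 16 17 18           ┃              
┃19 20 21 22 23 24 25           ┃              
┗━━━━━━━━━━━━━━━━━━━━━━━━━━━━━━━┛              
                                               
                                               


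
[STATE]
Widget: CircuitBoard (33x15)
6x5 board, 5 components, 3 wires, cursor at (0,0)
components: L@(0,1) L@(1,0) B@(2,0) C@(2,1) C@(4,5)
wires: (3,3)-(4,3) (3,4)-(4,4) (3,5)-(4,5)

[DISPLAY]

   0 1 2 3 4 5                   
0  [.]  L                        
                                 
1   L                            
                                 
2   B   C                        
                                 
3               ·   ·   ·        
                │   │   │        
4               ·   ·   C        
Cursor: (0,0)                    
                                 
                                 
                                 
                                 


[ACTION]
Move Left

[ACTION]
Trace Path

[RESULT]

   0 1 2 3 4 5                   
0  [.]  L                        
                                 
1   L                            
                                 
2   B   C                        
                                 
3               ·   ·   ·        
                │   │   │        
4               ·   ·   C        
Cursor: (0,0)  Trace: No connecti
                                 
                                 
                                 
                                 


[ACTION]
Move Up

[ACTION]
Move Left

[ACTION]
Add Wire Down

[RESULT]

   0 1 2 3 4 5                   
0  [.]  L                        
    │                            
1   L                            
                                 
2   B   C                        
                                 
3               ·   ·   ·        
                │   │   │        
4               ·   ·   C        
Cursor: (0,0)  Trace: No connecti
                                 
                                 
                                 
                                 


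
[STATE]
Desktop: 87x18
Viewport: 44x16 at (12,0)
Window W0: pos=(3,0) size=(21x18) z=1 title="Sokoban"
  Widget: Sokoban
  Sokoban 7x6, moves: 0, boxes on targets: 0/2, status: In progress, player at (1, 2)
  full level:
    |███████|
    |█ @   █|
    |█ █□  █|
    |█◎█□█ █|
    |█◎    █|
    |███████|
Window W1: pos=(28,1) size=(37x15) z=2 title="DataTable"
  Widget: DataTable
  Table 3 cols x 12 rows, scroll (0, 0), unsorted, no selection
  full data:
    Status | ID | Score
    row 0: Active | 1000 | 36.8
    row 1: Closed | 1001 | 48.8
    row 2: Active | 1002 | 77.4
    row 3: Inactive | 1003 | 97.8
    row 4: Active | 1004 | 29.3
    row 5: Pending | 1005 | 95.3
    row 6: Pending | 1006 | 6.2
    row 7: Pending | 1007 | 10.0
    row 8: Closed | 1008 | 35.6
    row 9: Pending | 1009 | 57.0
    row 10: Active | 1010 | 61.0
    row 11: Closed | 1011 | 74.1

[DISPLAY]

━━━━━━━━━━━┓                                
           ┃    ┏━━━━━━━━━━━━━━━━━━━━━━━━━━━
───────────┨    ┃ DataTable                 
           ┃    ┠───────────────────────────
           ┃    ┃Status  │ID  │Score        
           ┃    ┃────────┼────┼─────        
           ┃    ┃Active  │1000│36.8         
           ┃    ┃Closed  │1001│48.8         
           ┃    ┃Active  │1002│77.4         
  0/2      ┃    ┃Inactive│1003│97.8         
           ┃    ┃Active  │1004│29.3         
           ┃    ┃Pending │1005│95.3         
           ┃    ┃Pending │1006│6.2          
           ┃    ┃Pending │1007│10.0         
           ┃    ┃Closed  │1008│35.6         
           ┃    ┗━━━━━━━━━━━━━━━━━━━━━━━━━━━


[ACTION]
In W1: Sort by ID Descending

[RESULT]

━━━━━━━━━━━┓                                
           ┃    ┏━━━━━━━━━━━━━━━━━━━━━━━━━━━
───────────┨    ┃ DataTable                 
           ┃    ┠───────────────────────────
           ┃    ┃Status  │ID ▼│Score        
           ┃    ┃────────┼────┼─────        
           ┃    ┃Closed  │1011│74.1         
           ┃    ┃Active  │1010│61.0         
           ┃    ┃Pending │1009│57.0         
  0/2      ┃    ┃Closed  │1008│35.6         
           ┃    ┃Pending │1007│10.0         
           ┃    ┃Pending │1006│6.2          
           ┃    ┃Pending │1005│95.3         
           ┃    ┃Active  │1004│29.3         
           ┃    ┃Inactive│1003│97.8         
           ┃    ┗━━━━━━━━━━━━━━━━━━━━━━━━━━━


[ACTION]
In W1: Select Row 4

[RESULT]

━━━━━━━━━━━┓                                
           ┃    ┏━━━━━━━━━━━━━━━━━━━━━━━━━━━
───────────┨    ┃ DataTable                 
           ┃    ┠───────────────────────────
           ┃    ┃Status  │ID ▼│Score        
           ┃    ┃────────┼────┼─────        
           ┃    ┃Closed  │1011│74.1         
           ┃    ┃Active  │1010│61.0         
           ┃    ┃Pending │1009│57.0         
  0/2      ┃    ┃Closed  │1008│35.6         
           ┃    ┃>ending │1007│10.0         
           ┃    ┃Pending │1006│6.2          
           ┃    ┃Pending │1005│95.3         
           ┃    ┃Active  │1004│29.3         
           ┃    ┃Inactive│1003│97.8         
           ┃    ┗━━━━━━━━━━━━━━━━━━━━━━━━━━━


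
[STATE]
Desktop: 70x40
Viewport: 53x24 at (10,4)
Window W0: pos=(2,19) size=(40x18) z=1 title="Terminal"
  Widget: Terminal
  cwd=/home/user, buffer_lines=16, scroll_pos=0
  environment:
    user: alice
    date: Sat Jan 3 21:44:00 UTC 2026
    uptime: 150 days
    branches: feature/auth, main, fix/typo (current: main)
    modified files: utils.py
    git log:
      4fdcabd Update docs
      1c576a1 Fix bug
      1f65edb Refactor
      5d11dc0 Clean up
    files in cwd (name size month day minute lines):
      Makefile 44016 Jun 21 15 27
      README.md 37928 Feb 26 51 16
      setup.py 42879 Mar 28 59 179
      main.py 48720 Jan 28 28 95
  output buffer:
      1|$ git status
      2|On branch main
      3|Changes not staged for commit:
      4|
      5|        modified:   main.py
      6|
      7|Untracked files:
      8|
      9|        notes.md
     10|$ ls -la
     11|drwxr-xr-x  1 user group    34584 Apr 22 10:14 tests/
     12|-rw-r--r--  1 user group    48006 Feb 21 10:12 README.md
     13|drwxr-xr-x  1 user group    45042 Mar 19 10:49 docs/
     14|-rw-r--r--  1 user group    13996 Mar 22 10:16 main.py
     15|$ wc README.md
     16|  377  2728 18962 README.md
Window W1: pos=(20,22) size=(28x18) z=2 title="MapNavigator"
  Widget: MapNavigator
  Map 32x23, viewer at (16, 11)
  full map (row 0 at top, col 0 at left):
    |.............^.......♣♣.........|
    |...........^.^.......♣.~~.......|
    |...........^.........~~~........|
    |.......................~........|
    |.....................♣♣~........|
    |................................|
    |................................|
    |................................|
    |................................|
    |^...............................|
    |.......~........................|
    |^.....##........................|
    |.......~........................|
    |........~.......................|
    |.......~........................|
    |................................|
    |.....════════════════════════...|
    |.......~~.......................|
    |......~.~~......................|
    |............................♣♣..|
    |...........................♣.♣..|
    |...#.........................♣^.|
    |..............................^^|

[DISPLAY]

                                                     
                                                     
                                                     
                                                     
                                                     
                                                     
                                                     
                                                     
                                                     
                                                     
                                                     
                                                     
                                                     
                                                     
                                                     
━━━━━━━━━━━━━━━━━━━━━━━━━━━━━━━┓                     
al                             ┃                     
───────────────────────────────┨                     
tatus     ┏━━━━━━━━━━━━━━━━━━━━━━━━━━┓               
ch main   ┃ MapNavigator             ┃               
 not stage┠──────────────────────────┨               
          ┃..................♣♣~.....┃               
 modified:┃..........................┃               
          ┃..........................┃               


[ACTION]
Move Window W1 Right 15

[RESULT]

                                                     
                                                     
                                                     
                                                     
                                                     
                                                     
                                                     
                                                     
                                                     
                                                     
                                                     
                                                     
                                                     
                                                     
                                                     
━━━━━━━━━━━━━━━━━━━━━━━━━━━━━━━┓                     
al                             ┃                     
───────────────────────────────┨                     
tatus                    ┏━━━━━━━━━━━━━━━━━━━━━━━━━━┓
ch main                  ┃ MapNavigator             ┃
 not staged for commit:  ┠──────────────────────────┨
                         ┃..................♣♣~.....┃
 modified:   main.py     ┃..........................┃
                         ┃..........................┃


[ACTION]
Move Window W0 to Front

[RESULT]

                                                     
                                                     
                                                     
                                                     
                                                     
                                                     
                                                     
                                                     
                                                     
                                                     
                                                     
                                                     
                                                     
                                                     
                                                     
━━━━━━━━━━━━━━━━━━━━━━━━━━━━━━━┓                     
al                             ┃                     
───────────────────────────────┨                     
tatus                          ┃━━━━━━━━━━━━━━━━━━━━┓
ch main                        ┃vigator             ┃
 not staged for commit:        ┃────────────────────┨
                               ┃............♣♣~.....┃
 modified:   main.py           ┃....................┃
                               ┃....................┃


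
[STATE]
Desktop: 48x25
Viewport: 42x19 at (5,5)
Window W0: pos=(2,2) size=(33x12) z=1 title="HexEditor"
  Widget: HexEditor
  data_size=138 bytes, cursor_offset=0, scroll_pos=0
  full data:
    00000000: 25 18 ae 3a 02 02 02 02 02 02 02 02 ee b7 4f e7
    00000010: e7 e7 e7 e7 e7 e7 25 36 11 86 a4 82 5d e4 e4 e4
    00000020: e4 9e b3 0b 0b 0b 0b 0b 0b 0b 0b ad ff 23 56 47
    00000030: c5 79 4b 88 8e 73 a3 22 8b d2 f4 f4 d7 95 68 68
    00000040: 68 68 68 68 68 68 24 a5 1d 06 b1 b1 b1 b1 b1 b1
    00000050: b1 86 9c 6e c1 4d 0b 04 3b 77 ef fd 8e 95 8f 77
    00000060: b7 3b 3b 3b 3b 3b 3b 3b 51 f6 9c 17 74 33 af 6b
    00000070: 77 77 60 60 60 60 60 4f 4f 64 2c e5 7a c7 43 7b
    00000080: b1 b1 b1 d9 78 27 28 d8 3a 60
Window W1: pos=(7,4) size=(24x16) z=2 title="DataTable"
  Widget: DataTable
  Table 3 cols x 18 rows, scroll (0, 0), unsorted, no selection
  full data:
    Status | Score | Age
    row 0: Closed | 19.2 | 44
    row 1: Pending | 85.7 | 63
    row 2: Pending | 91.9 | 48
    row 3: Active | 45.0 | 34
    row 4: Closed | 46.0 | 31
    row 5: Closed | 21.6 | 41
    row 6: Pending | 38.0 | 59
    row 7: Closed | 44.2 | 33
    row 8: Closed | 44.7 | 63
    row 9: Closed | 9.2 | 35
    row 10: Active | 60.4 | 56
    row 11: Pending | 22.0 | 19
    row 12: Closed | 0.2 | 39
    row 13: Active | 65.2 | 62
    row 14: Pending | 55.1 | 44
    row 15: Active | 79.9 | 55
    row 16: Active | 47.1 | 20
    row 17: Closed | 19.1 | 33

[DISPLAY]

00┃ DataTable            ┃02 ┃            
00┠──────────────────────┨25 ┃            
00┃Status │Score│Age     ┃0b ┃            
00┃───────┼─────┼───     ┃a3 ┃            
00┃Closed │19.2 │44      ┃24 ┃            
00┃Pending│85.7 │63      ┃0b ┃            
00┃Pending│91.9 │48      ┃3b ┃            
00┃Active │45.0 │34      ┃60 ┃            
━━┃Closed │46.0 │31      ┃━━━┛            
  ┃Closed │21.6 │41      ┃                
  ┃Pending│38.0 │59      ┃                
  ┃Closed │44.2 │33      ┃                
  ┃Closed │44.7 │63      ┃                
  ┃Closed │9.2  │35      ┃                
  ┗━━━━━━━━━━━━━━━━━━━━━━┛                
                                          
                                          
                                          
                                          


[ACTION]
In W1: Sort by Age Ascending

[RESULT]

00┃ DataTable            ┃02 ┃            
00┠──────────────────────┨25 ┃            
00┃Status │Score│Ag▲     ┃0b ┃            
00┃───────┼─────┼───     ┃a3 ┃            
00┃Pending│22.0 │19      ┃24 ┃            
00┃Active │47.1 │20      ┃0b ┃            
00┃Closed │46.0 │31      ┃3b ┃            
00┃Closed │44.2 │33      ┃60 ┃            
━━┃Closed │19.1 │33      ┃━━━┛            
  ┃Active │45.0 │34      ┃                
  ┃Closed │9.2  │35      ┃                
  ┃Closed │0.2  │39      ┃                
  ┃Closed │21.6 │41      ┃                
  ┃Closed │19.2 │44      ┃                
  ┗━━━━━━━━━━━━━━━━━━━━━━┛                
                                          
                                          
                                          
                                          


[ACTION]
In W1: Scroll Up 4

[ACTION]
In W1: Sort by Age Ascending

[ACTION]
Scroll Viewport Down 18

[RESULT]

00┠──────────────────────┨25 ┃            
00┃Status │Score│Ag▲     ┃0b ┃            
00┃───────┼─────┼───     ┃a3 ┃            
00┃Pending│22.0 │19      ┃24 ┃            
00┃Active │47.1 │20      ┃0b ┃            
00┃Closed │46.0 │31      ┃3b ┃            
00┃Closed │44.2 │33      ┃60 ┃            
━━┃Closed │19.1 │33      ┃━━━┛            
  ┃Active │45.0 │34      ┃                
  ┃Closed │9.2  │35      ┃                
  ┃Closed │0.2  │39      ┃                
  ┃Closed │21.6 │41      ┃                
  ┃Closed │19.2 │44      ┃                
  ┗━━━━━━━━━━━━━━━━━━━━━━┛                
                                          
                                          
                                          
                                          
                                          
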